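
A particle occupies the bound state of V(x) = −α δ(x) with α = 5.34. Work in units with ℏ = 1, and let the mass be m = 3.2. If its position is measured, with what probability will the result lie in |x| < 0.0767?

The normalised bound state is ψ = √κ e^{−κ|x|} with κ = mα/ℏ² = 17.09.
P(|x| < d) = ∫_{−d}^{d} κ e^{−2κ|x|} dx = 1 − e^{−2κd} = 1 − e^{−2.621} = 0.9273.

P = 0.927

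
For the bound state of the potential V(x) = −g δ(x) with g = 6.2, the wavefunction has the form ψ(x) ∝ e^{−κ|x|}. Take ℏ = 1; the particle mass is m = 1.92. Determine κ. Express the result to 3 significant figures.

κ = 11.9

Integrating the TISE across x = 0 gives the cusp condition ψ'(0⁺) − ψ'(0⁻) = −(2mg/ℏ²)ψ(0).
With ψ ∝ e^{−κ|x|} this yields −2κ = −2mg/ℏ², so κ = mg/ℏ² = 11.90.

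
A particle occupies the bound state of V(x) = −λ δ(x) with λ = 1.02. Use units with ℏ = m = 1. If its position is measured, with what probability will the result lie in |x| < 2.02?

The normalised bound state is ψ = √κ e^{−κ|x|} with κ = mλ/ℏ² = 1.020.
P(|x| < d) = ∫_{−d}^{d} κ e^{−2κ|x|} dx = 1 − e^{−2κd} = 1 − e^{−4.121} = 0.9838.

P = 0.984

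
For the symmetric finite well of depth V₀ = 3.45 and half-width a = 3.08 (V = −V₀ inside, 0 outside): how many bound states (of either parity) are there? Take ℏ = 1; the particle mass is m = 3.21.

N = 10

The dimensionless depth is z₀ = a√(2mV₀)/ℏ = 3.08 × √(22.15) = 14.50.
The even/odd transcendental equations gain one root per π/2 in z₀, giving N = 1 + ⌊2z₀/π⌋ = 1 + ⌊9.228⌋ = 10.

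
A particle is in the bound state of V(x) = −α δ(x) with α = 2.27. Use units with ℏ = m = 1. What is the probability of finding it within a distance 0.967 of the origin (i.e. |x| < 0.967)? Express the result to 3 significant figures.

P = 0.988

The normalised bound state is ψ = √κ e^{−κ|x|} with κ = mα/ℏ² = 2.270.
P(|x| < d) = ∫_{−d}^{d} κ e^{−2κ|x|} dx = 1 − e^{−2κd} = 1 − e^{−4.390} = 0.9876.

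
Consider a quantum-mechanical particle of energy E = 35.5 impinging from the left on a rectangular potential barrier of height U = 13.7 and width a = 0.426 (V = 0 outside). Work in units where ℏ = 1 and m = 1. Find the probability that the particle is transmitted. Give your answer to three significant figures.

T = 0.994

E > U: inside the barrier k₂ = √(2m(E − U))/ℏ = 6.603, k₂a = 2.813.
Matching at both interfaces gives T⁻¹ = 1 + U² sin²(k₂a) / [4E(E − U)] = 1.006, hence T = 0.994.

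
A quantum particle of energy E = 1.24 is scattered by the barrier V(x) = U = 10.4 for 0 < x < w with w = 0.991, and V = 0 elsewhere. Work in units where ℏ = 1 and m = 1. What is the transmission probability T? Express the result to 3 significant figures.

T = 0.000348

E < U: inside the barrier ψ ∝ e^{±κx} with κ = √(2m(U − E))/ℏ = 4.280.
κw = 4.242, sinh(κw) = 34.75.
Matching ψ, ψ′ at both faces gives T = [1 + U² sinh²(κw) / (4E(U − E))]⁻¹ = 1/2877 = 0.000348.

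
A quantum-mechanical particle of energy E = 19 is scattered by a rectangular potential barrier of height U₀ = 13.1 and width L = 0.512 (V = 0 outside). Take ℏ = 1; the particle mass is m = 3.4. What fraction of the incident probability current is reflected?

Above the barrier the interior wavenumber is k₂ = √(2m(E − U₀))/ℏ = 6.334, giving phase k₂L = 3.243.
T = [1 + U₀² sin²(k₂L) / (4E(E − U₀))]⁻¹ = 1/1.004 = 0.996.
R = 1 − T = 0.00391.

R = 0.00391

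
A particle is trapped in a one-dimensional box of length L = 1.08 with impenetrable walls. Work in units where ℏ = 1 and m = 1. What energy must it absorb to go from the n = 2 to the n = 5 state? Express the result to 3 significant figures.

E_n = n²π²ℏ²/(2mL²), so ΔE = (5² − 2²) π²ℏ²/(2mL²).
ΔE = 21 × π² / (2 × 1 × 1.08²) = 88.85.

ΔE = 88.8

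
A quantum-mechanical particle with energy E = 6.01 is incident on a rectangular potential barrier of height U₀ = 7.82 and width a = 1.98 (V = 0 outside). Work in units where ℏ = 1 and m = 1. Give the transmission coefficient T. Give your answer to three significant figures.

E < U₀: inside the barrier ψ ∝ e^{±κx} with κ = √(2m(U₀ − E))/ℏ = 1.903.
κa = 3.767, sinh(κa) = 21.62.
Matching ψ, ψ′ at both faces gives T = [1 + U₀² sinh²(κa) / (4E(U₀ − E))]⁻¹ = 1/657.8 = 0.00152.

T = 0.00152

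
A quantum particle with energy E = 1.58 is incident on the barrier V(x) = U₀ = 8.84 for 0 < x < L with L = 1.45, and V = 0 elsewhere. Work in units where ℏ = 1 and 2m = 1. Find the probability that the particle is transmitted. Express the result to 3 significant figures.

Since E < U₀ the interior solution is evanescent with decay constant κ = √(2m(U₀ − E))/ℏ = 2.694.
κL = 3.907, sinh(κL) = 24.86.
The exact tunnelling result is T⁻¹ = 1 + U₀² sinh²(κL) / [4E(U₀ − E)] = 1054, so T = 0.000949.

T = 0.000949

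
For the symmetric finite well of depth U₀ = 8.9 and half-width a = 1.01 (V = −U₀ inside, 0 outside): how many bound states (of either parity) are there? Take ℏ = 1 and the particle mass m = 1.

The dimensionless depth is z₀ = a√(2mU₀)/ℏ = 1.01 × √(17.80) = 4.261.
A new bound state (alternating even/odd) appears each time z₀ passes a multiple of π/2, so N = ⌊2z₀/π⌋ + 1 = ⌊2.713⌋ + 1 = 3.

N = 3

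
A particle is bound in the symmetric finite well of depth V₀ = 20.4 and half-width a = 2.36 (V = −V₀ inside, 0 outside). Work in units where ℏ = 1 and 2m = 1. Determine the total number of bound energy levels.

N = 7

Define the well-strength parameter z₀ = (a/ℏ)√(2mV₀) = 2.36 × √(2·0.5·20.4) = 10.66.
The even/odd transcendental equations gain one root per π/2 in z₀, giving N = 1 + ⌊2z₀/π⌋ = 1 + ⌊6.786⌋ = 7.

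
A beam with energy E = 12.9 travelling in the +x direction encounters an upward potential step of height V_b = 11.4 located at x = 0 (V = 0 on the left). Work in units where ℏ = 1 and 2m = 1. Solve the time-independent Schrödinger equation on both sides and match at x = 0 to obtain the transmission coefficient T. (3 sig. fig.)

The wavenumbers are k₁ = √(2mE)/ℏ = 3.592 on the left and k₂ = √(2m(E − V_b))/ℏ = 1.225 on the right.
Continuity of ψ and ψ′ at the step yields the reflection amplitude r = (k₁ − k₂)/(k₁ + k₂) = 0.4914; thus R = |r|² = 0.2415, T = 0.7585.

T = 0.758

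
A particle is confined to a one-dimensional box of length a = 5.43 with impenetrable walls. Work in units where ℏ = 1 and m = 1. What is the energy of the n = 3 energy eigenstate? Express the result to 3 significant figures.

E = 1.51

The infinite-well eigenfunctions ψ_n = √(2/a) sin(nπx/a) vanish at both walls, giving E_n = n²π²ℏ²/(2ma²).
E_3 = 3² × π² / (2 × 1 × 5.43²) = 1.506.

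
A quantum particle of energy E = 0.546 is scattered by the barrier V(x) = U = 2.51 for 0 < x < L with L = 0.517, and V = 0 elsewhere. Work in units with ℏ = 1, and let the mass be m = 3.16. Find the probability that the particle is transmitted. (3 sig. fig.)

T = 0.0699

Since E < U the interior solution is evanescent with decay constant κ = √(2m(U − E))/ℏ = 3.523.
κL = 1.821, sinh(κL) = 3.010.
Matching ψ, ψ′ at both faces gives T = [1 + U² sinh²(κL) / (4E(U − E))]⁻¹ = 1/14.30 = 0.0699.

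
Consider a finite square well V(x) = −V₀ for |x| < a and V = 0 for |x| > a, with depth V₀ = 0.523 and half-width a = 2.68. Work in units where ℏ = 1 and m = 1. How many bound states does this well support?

Define the well-strength parameter z₀ = (a/ℏ)√(2mV₀) = 2.68 × √(2·1·0.523) = 2.741.
The even/odd transcendental equations gain one root per π/2 in z₀, giving N = 1 + ⌊2z₀/π⌋ = 1 + ⌊1.745⌋ = 2.

N = 2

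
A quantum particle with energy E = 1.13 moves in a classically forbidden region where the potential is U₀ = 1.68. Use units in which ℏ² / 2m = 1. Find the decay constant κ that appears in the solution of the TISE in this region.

κ = 0.742

Since E < U₀ the TISE in this region is ψ'' = κ²ψ with κ = √(2m(U₀ − E))/ℏ.
κ = √(2 × 0.5 × 0.55) = 0.7416.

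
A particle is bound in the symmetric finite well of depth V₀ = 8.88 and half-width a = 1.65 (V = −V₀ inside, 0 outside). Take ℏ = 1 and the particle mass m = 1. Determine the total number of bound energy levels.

Define the well-strength parameter z₀ = (a/ℏ)√(2mV₀) = 1.65 × √(2·1·8.88) = 6.954.
The even/odd transcendental equations gain one root per π/2 in z₀, giving N = 1 + ⌊2z₀/π⌋ = 1 + ⌊4.427⌋ = 5.

N = 5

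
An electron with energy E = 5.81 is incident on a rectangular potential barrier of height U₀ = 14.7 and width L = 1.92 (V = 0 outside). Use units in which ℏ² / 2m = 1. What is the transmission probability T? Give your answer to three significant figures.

E < U₀: inside the barrier ψ ∝ e^{±κx} with κ = √(2m(U₀ − E))/ℏ = 2.982.
κL = 5.725, sinh(κL) = 153.2.
Matching ψ, ψ′ at both faces gives T = [1 + U₀² sinh²(κL) / (4E(U₀ − E))]⁻¹ = 1/24540 = 0.0000408.

T = 0.0000408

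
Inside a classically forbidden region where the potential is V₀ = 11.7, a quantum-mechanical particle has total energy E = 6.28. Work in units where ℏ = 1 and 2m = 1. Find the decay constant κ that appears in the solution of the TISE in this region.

Since E < V₀ the TISE in this region is ψ'' = κ²ψ with κ = √(2m(V₀ − E))/ℏ.
κ = √(2 × 0.5 × 5.42) = 2.328.

κ = 2.33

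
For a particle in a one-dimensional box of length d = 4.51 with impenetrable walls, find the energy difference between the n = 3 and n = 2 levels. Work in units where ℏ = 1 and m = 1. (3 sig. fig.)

ΔE = 1.21

E_n = n²π²ℏ²/(2md²), so ΔE = (3² − 2²) π²ℏ²/(2md²).
ΔE = 5 × π² / (2 × 1 × 4.51²) = 1.213.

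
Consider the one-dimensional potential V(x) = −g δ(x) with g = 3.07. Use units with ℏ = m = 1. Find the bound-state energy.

For x ≠ 0 the bound state is ψ ∝ e^{−κ|x|}; integrating the TISE across the delta gives the cusp condition 2κ = 2mg/ℏ², so κ = 3.070.
Then E = −ℏ²κ²/(2m) = −mg²/(2ℏ²) = -4.712.

E = -4.71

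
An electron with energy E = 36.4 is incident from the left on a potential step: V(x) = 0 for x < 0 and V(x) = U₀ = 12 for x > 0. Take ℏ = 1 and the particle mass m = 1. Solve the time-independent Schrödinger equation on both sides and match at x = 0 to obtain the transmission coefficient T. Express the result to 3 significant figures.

On each side the TISE gives plane waves with k = √(2m(E − V))/ℏ: k₁ = √(2·1·36.4) = 8.532, k₂ = √(2·1·24.4) = 6.986.
Continuity of ψ and ψ′ at the step yields the reflection amplitude r = (k₁ − k₂)/(k₁ + k₂) = 0.09966; thus R = |r|² = 0.009933, T = 0.9901.

T = 0.990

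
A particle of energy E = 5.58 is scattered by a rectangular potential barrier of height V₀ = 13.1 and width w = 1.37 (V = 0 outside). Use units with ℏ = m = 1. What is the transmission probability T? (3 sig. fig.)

T = 0.0000950

Since E < V₀ the interior solution is evanescent with decay constant κ = √(2m(V₀ − E))/ℏ = 3.878.
κw = 5.313, sinh(κw) = 101.5.
The exact tunnelling result is T⁻¹ = 1 + V₀² sinh²(κw) / [4E(V₀ − E)] = 10530, so T = 0.0000950.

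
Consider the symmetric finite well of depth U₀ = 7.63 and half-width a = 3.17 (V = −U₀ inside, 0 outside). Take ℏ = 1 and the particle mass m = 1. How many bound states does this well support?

N = 8

The dimensionless depth is z₀ = a√(2mU₀)/ℏ = 3.17 × √(15.26) = 12.38.
A new bound state (alternating even/odd) appears each time z₀ passes a multiple of π/2, so N = ⌊2z₀/π⌋ + 1 = ⌊7.883⌋ + 1 = 8.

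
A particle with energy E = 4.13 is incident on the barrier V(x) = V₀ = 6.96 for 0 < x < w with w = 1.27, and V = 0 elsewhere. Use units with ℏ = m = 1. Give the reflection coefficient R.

Since E < V₀ the interior solution is evanescent with decay constant κ = √(2m(V₀ − E))/ℏ = 2.379.
κw = 3.021, sinh(κw) = 10.24.
Matching ψ, ψ′ at both faces gives T = [1 + V₀² sinh²(κw) / (4E(V₀ − E))]⁻¹ = 1/109.6 = 0.00913.
R = 1 − T = 0.991.

R = 0.991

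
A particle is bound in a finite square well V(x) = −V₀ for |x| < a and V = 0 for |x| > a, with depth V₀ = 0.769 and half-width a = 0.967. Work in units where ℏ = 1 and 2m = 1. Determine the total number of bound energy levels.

Define the well-strength parameter z₀ = (a/ℏ)√(2mV₀) = 0.967 × √(2·0.5·0.769) = 0.8480.
A new bound state (alternating even/odd) appears each time z₀ passes a multiple of π/2, so N = ⌊2z₀/π⌋ + 1 = ⌊0.5398⌋ + 1 = 1.

N = 1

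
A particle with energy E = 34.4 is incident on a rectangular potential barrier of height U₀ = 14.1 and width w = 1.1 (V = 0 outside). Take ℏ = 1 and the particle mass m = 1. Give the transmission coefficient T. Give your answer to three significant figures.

T = 0.970

Above the barrier the interior wavenumber is k₂ = √(2m(E − U₀))/ℏ = 6.372, giving phase k₂w = 7.009.
T = [1 + U₀² sin²(k₂w) / (4E(E − U₀))]⁻¹ = 1/1.031 = 0.970.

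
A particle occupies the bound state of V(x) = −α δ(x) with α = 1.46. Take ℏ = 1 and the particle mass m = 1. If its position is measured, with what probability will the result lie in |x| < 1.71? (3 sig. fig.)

P = 0.993

The normalised bound state is ψ = √κ e^{−κ|x|} with κ = mα/ℏ² = 1.460.
P(|x| < d) = ∫_{−d}^{d} κ e^{−2κ|x|} dx = 1 − e^{−2κd} = 1 − e^{−4.993} = 0.9932.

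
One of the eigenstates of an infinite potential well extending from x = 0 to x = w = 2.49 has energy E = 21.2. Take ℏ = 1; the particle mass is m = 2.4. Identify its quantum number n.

From E_n = n²π²ℏ²/(2mw²) invert to n = √(2mw²E)/(πℏ).
n = (2.49/π) × √(2 × 2.4 × 21.2) = 7.995 → n = 8.

n = 8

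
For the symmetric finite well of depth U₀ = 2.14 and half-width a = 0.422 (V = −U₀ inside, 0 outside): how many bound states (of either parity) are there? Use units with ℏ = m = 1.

N = 1

Define the well-strength parameter z₀ = (a/ℏ)√(2mU₀) = 0.422 × √(2·1·2.14) = 0.8730.
The even/odd transcendental equations gain one root per π/2 in z₀, giving N = 1 + ⌊2z₀/π⌋ = 1 + ⌊0.5558⌋ = 1.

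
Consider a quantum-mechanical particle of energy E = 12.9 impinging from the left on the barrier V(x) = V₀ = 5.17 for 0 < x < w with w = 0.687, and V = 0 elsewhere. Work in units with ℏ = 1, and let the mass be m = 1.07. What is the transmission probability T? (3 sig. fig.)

E > V₀: inside the barrier k₂ = √(2m(E − V₀))/ℏ = 4.067, k₂w = 2.794.
T = [1 + V₀² sin²(k₂w) / (4E(E − V₀))]⁻¹ = 1/1.008 = 0.992.

T = 0.992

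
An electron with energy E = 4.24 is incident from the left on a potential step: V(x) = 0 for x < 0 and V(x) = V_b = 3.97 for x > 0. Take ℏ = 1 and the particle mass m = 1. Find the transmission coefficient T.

On each side the TISE gives plane waves with k = √(2m(E − V))/ℏ: k₁ = √(2·1·4.24) = 2.912, k₂ = √(2·1·0.27) = 0.7348.
Continuity of ψ and ψ′ at the step yields the reflection amplitude r = (k₁ − k₂)/(k₁ + k₂) = 0.5970; thus R = |r|² = 0.3564, T = 0.6436.

T = 0.644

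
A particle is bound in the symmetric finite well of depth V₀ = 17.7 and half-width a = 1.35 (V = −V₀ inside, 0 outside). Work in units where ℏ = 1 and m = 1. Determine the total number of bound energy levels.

The dimensionless depth is z₀ = a√(2mV₀)/ℏ = 1.35 × √(35.40) = 8.032.
The even/odd transcendental equations gain one root per π/2 in z₀, giving N = 1 + ⌊2z₀/π⌋ = 1 + ⌊5.113⌋ = 6.

N = 6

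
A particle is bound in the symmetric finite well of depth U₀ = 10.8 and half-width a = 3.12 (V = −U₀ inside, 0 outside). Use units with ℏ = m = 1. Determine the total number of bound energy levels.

N = 10

Define the well-strength parameter z₀ = (a/ℏ)√(2mU₀) = 3.12 × √(2·1·10.8) = 14.50.
The even/odd transcendental equations gain one root per π/2 in z₀, giving N = 1 + ⌊2z₀/π⌋ = 1 + ⌊9.231⌋ = 10.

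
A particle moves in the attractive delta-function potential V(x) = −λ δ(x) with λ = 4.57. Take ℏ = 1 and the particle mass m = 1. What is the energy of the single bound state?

For x ≠ 0 the bound state is ψ ∝ e^{−κ|x|}; integrating the TISE across the delta gives the cusp condition 2κ = 2mλ/ℏ², so κ = 4.570.
Then E = −ℏ²κ²/(2m) = −mλ²/(2ℏ²) = -10.44.

E = -10.4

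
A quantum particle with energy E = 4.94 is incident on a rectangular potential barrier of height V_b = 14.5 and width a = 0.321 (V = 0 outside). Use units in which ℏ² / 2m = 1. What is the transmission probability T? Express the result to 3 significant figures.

T = 0.399

Since E < V_b the interior solution is evanescent with decay constant κ = √(2m(V_b − E))/ℏ = 3.092.
κa = 0.9925, sinh(κa) = 1.164.
Matching ψ, ψ′ at both faces gives T = [1 + V_b² sinh²(κa) / (4E(V_b − E))]⁻¹ = 1/2.507 = 0.399.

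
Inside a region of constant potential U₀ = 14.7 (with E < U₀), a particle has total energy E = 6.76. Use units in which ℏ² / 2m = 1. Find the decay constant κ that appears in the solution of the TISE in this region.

Since E < U₀ the TISE in this region is ψ'' = κ²ψ with κ = √(2m(U₀ − E))/ℏ.
κ = √(2 × 0.5 × 7.94) = 2.818.

κ = 2.82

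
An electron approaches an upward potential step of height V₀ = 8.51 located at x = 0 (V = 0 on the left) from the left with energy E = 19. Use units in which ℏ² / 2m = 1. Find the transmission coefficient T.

T = 0.978

On each side the TISE gives plane waves with k = √(2m(E − V))/ℏ: k₁ = √(2·½·19) = 4.359, k₂ = √(2·½·10.49) = 3.239.
Matching ψ and ψ′ at x = 0 gives r = (k₁ − k₂)/(k₁ + k₂), so R = r² = 0.02173 and T = 1 − R = 0.9783.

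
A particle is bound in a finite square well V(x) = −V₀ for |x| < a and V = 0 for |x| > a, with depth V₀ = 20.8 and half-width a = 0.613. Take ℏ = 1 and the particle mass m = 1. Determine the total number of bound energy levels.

N = 3

The dimensionless depth is z₀ = a√(2mV₀)/ℏ = 0.613 × √(41.60) = 3.954.
The even/odd transcendental equations gain one root per π/2 in z₀, giving N = 1 + ⌊2z₀/π⌋ = 1 + ⌊2.517⌋ = 3.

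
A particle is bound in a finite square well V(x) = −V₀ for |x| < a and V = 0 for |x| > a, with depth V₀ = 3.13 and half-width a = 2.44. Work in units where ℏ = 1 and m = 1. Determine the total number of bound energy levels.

Define the well-strength parameter z₀ = (a/ℏ)√(2mV₀) = 2.44 × √(2·1·3.13) = 6.105.
The even/odd transcendental equations gain one root per π/2 in z₀, giving N = 1 + ⌊2z₀/π⌋ = 1 + ⌊3.886⌋ = 4.

N = 4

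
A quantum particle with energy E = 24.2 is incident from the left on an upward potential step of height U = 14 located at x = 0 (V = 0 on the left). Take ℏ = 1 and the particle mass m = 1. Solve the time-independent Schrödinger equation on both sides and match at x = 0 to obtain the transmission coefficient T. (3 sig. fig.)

T = 0.955

On each side the TISE gives plane waves with k = √(2m(E − V))/ℏ: k₁ = √(2·1·24.2) = 6.957, k₂ = √(2·1·10.2) = 4.517.
Continuity of ψ and ψ′ at the step yields the reflection amplitude r = (k₁ − k₂)/(k₁ + k₂) = 0.2127; thus R = |r|² = 0.04524, T = 0.9548.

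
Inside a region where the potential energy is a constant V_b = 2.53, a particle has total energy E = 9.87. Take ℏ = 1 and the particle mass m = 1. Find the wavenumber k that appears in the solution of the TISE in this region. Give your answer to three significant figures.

With E > V_b the solution is oscillatory, ψ ∝ e^{±ikx} with k = √(2m(E − V_b))/ℏ.
k = √(2 × 1 × 7.34) = 3.831.

k = 3.83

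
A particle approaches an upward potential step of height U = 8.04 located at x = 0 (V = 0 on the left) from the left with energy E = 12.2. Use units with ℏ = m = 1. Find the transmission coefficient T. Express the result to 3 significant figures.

T = 0.931

The wavenumbers are k₁ = √(2mE)/ℏ = 4.940 on the left and k₂ = √(2m(E − U))/ℏ = 2.884 on the right.
Continuity of ψ and ψ′ at the step yields the reflection amplitude r = (k₁ − k₂)/(k₁ + k₂) = 0.2627; thus R = |r|² = 0.06900, T = 0.9310.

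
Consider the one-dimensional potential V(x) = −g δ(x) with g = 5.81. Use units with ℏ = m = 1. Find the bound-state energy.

E = -16.9

For x ≠ 0 the bound state is ψ ∝ e^{−κ|x|}; integrating the TISE across the delta gives the cusp condition 2κ = 2mg/ℏ², so κ = 5.810.
Then E = −ℏ²κ²/(2m) = −mg²/(2ℏ²) = -16.88.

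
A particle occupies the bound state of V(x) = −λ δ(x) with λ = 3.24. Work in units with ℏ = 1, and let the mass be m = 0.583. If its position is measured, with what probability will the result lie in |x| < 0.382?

P = 0.764

The normalised bound state is ψ = √κ e^{−κ|x|} with κ = mλ/ℏ² = 1.889.
P(|x| < d) = ∫_{−d}^{d} κ e^{−2κ|x|} dx = 1 − e^{−2κd} = 1 − e^{−1.443} = 0.7638.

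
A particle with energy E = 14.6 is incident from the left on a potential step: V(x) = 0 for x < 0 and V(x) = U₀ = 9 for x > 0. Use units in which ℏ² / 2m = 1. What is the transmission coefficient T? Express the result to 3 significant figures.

On each side the TISE gives plane waves with k = √(2m(E − V))/ℏ: k₁ = √(2·½·14.6) = 3.821, k₂ = √(2·½·5.6) = 2.366.
Matching ψ and ψ′ at x = 0 gives r = (k₁ − k₂)/(k₁ + k₂), so R = r² = 0.05526 and T = 1 − R = 0.9447.

T = 0.945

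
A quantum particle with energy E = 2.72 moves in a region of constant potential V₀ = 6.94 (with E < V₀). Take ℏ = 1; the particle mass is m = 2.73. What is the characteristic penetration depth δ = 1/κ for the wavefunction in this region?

Since E < V₀ the TISE in this region is ψ'' = κ²ψ with κ = √(2m(V₀ − E))/ℏ.
κ = √(2 × 2.73 × 4.22) = 4.800. The penetration depth is δ = 1/κ = 0.208.

δ = 0.208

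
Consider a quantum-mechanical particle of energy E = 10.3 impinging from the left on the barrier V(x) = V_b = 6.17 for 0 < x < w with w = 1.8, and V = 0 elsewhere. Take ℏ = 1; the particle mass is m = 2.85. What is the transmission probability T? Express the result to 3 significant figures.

Above the barrier the interior wavenumber is k₂ = √(2m(E − V_b))/ℏ = 4.852, giving phase k₂w = 8.733.
Matching at both interfaces gives T⁻¹ = 1 + V_b² sin²(k₂w) / [4E(E − V_b)] = 1.091, hence T = 0.917.

T = 0.917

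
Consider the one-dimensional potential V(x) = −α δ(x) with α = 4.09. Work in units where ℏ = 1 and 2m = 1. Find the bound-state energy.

E = -4.18

The bound state is ψ(x) = √κ e^{−κ|x|}. The derivative jump ψ'(0⁺) − ψ'(0⁻) = −(2mα/ℏ²)ψ(0) fixes κ = mα/ℏ² = 2.045.
Then E = −ℏ²κ²/(2m) = −mα²/(2ℏ²) = -4.182.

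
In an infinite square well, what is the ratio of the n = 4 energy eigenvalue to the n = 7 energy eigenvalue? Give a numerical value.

0.326531

E_n = n²π²ℏ²/(2mL²) so the ratio is n₂²/n₁² = 16/49 = 0.326531.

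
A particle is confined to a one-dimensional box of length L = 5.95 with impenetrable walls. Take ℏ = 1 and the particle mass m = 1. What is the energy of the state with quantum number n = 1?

Requiring ψ(0) = ψ(L) = 0 quantises k = nπ/L, hence E_n = ℏ²k²/2m = n²π²ℏ²/(2mL²).
E_1 = 1² × π² / (2 × 1 × 5.95²) = 0.1394.

E = 0.139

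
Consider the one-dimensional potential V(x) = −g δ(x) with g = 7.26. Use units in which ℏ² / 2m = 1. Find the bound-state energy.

E = -13.2

For x ≠ 0 the bound state is ψ ∝ e^{−κ|x|}; integrating the TISE across the delta gives the cusp condition 2κ = 2mg/ℏ², so κ = 3.630.
Then E = −ℏ²κ²/(2m) = −mg²/(2ℏ²) = -13.18.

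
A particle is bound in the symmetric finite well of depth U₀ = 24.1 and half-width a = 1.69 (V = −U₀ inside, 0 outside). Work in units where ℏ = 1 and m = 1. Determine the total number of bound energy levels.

N = 8

Define the well-strength parameter z₀ = (a/ℏ)√(2mU₀) = 1.69 × √(2·1·24.1) = 11.73.
The even/odd transcendental equations gain one root per π/2 in z₀, giving N = 1 + ⌊2z₀/π⌋ = 1 + ⌊7.469⌋ = 8.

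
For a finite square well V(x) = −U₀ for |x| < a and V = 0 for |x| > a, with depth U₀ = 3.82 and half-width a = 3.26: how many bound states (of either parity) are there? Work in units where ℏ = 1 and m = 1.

The dimensionless depth is z₀ = a√(2mU₀)/ℏ = 3.26 × √(7.640) = 9.011.
A new bound state (alternating even/odd) appears each time z₀ passes a multiple of π/2, so N = ⌊2z₀/π⌋ + 1 = ⌊5.736⌋ + 1 = 6.

N = 6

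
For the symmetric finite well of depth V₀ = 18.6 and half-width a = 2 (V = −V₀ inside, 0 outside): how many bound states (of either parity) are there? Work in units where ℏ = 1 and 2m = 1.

N = 6

The dimensionless depth is z₀ = a√(2mV₀)/ℏ = 2 × √(18.60) = 8.626.
A new bound state (alternating even/odd) appears each time z₀ passes a multiple of π/2, so N = ⌊2z₀/π⌋ + 1 = ⌊5.491⌋ + 1 = 6.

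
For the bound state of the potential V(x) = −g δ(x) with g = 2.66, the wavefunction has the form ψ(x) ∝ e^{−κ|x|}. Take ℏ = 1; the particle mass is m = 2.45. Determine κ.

Integrating the TISE across x = 0 gives the cusp condition ψ'(0⁺) − ψ'(0⁻) = −(2mg/ℏ²)ψ(0).
With ψ ∝ e^{−κ|x|} this yields −2κ = −2mg/ℏ², so κ = mg/ℏ² = 6.517.

κ = 6.52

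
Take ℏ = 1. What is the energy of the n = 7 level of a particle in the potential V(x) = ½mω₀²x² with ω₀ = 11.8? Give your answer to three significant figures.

The oscillator eigenvalues are E_n = ℏω₀(n + ½), so E_7 = 11.8 × 7.5 = 88.50.

E = 88.5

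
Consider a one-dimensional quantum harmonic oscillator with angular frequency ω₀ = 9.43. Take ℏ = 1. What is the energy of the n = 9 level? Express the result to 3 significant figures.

E = 89.6

Using E_n = (n + ½)ℏω₀: E_9 = 9.5 × 9.43 = 89.59.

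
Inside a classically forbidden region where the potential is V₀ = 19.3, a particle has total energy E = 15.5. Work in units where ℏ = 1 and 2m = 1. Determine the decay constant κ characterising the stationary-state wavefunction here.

κ = 1.95

Since E < V₀ the TISE in this region is ψ'' = κ²ψ with κ = √(2m(V₀ − E))/ℏ.
κ = √(2 × 0.5 × 3.8) = 1.949.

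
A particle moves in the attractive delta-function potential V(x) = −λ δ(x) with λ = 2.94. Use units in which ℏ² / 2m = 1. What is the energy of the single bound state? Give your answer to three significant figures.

E = -2.16

The bound state is ψ(x) = √κ e^{−κ|x|}. The derivative jump ψ'(0⁺) − ψ'(0⁻) = −(2mλ/ℏ²)ψ(0) fixes κ = mλ/ℏ² = 1.470.
Then E = −ℏ²κ²/(2m) = −mλ²/(2ℏ²) = -2.161.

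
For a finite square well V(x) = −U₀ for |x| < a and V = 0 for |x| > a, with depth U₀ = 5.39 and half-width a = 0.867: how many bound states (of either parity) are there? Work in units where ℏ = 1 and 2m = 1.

N = 2

Define the well-strength parameter z₀ = (a/ℏ)√(2mU₀) = 0.867 × √(2·0.5·5.39) = 2.013.
The even/odd transcendental equations gain one root per π/2 in z₀, giving N = 1 + ⌊2z₀/π⌋ = 1 + ⌊1.281⌋ = 2.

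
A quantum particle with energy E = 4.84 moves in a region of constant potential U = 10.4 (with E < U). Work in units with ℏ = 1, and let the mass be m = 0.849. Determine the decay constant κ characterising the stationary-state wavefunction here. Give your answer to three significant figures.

Since E < U the TISE in this region is ψ'' = κ²ψ with κ = √(2m(U − E))/ℏ.
κ = √(2 × 0.849 × 5.56) = 3.073.

κ = 3.07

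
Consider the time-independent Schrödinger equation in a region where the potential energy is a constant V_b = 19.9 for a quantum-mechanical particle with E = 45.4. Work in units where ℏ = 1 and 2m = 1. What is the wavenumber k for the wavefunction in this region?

k = 5.05

With E > V_b the solution is oscillatory, ψ ∝ e^{±ikx} with k = √(2m(E − V_b))/ℏ.
k = √(2 × 0.5 × 25.5) = 5.050.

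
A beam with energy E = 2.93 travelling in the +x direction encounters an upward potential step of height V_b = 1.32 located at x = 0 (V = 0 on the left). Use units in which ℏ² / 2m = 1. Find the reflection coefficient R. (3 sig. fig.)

R = 0.0221

On each side the TISE gives plane waves with k = √(2m(E − V))/ℏ: k₁ = √(2·½·2.93) = 1.712, k₂ = √(2·½·1.61) = 1.269.
Continuity of ψ and ψ′ at the step yields the reflection amplitude r = (k₁ − k₂)/(k₁ + k₂) = 0.1486; thus R = |r|² = 0.02208, T = 0.9779.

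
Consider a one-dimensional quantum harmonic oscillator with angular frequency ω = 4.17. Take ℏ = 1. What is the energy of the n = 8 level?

The oscillator eigenvalues are E_n = ℏω(n + ½), so E_8 = 4.17 × 8.5 = 35.45.

E = 35.4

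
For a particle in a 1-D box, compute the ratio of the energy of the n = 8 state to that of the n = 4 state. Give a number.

4

Since E_n ∝ n², the ratio is (8/4)² = 4.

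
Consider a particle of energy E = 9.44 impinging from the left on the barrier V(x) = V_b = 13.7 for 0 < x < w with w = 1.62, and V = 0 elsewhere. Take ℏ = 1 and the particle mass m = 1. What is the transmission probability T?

Since E < V_b the interior solution is evanescent with decay constant κ = √(2m(V_b − E))/ℏ = 2.919.
κw = 4.729, sinh(κw) = 56.57.
The exact tunnelling result is T⁻¹ = 1 + V_b² sinh²(κw) / [4E(V_b − E)] = 3734, so T = 0.000268.

T = 0.000268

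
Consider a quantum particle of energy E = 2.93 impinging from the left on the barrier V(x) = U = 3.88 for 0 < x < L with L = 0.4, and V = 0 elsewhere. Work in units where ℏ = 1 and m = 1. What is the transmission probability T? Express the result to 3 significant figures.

E < U: inside the barrier ψ ∝ e^{±κx} with κ = √(2m(U − E))/ℏ = 1.378.
κL = 0.5514, sinh(κL) = 0.5797.
The exact tunnelling result is T⁻¹ = 1 + U² sinh²(κL) / [4E(U − E)] = 1.454, so T = 0.688.

T = 0.688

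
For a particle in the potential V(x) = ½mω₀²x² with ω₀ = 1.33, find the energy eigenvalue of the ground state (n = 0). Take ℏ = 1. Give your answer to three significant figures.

E = 0.665

The oscillator eigenvalues are E_n = ℏω₀(n + ½), so E_0 = 1.33 × 0.5 = 0.6650.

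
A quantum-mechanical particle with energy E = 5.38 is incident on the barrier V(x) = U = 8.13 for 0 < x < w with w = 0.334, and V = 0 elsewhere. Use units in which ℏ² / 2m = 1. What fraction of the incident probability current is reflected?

R = 0.275

Since E < U the interior solution is evanescent with decay constant κ = √(2m(U − E))/ℏ = 1.658.
κw = 0.5539, sinh(κw) = 0.5826.
The exact tunnelling result is T⁻¹ = 1 + U² sinh²(κw) / [4E(U − E)] = 1.379, so T = 0.725.
R = 1 − T = 0.275.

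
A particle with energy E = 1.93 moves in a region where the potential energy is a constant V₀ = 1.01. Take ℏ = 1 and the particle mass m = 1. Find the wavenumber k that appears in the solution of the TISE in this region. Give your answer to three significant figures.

With E > V₀ the solution is oscillatory, ψ ∝ e^{±ikx} with k = √(2m(E − V₀))/ℏ.
k = √(2 × 1 × 0.92) = 1.356.

k = 1.36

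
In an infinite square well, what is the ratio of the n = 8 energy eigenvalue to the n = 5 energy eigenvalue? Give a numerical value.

2.56

Since E_n ∝ n², the ratio is (8/5)² = 2.56.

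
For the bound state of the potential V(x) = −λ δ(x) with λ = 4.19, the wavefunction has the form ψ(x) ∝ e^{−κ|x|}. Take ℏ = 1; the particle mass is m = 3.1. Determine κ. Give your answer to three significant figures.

Integrating the TISE across x = 0 gives the cusp condition ψ'(0⁺) − ψ'(0⁻) = −(2mλ/ℏ²)ψ(0).
With ψ ∝ e^{−κ|x|} this yields −2κ = −2mλ/ℏ², so κ = mλ/ℏ² = 12.99.

κ = 13.0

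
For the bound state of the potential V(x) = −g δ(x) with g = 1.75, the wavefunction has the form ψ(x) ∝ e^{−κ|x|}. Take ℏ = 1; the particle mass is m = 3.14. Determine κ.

κ = 5.50

Integrate −(ℏ²/2m)ψ'' − gδ(x)ψ = Eψ from −ε to +ε: the ψ'' term gives ψ'(0⁺) − ψ'(0⁻) and the δ term gives −(2mg/ℏ²)ψ(0).
With ψ ∝ e^{−κ|x|} this yields −2κ = −2mg/ℏ², so κ = mg/ℏ² = 5.495.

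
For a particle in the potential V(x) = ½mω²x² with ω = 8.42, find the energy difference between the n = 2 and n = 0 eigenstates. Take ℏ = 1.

ΔE = 16.8

E_n = ℏω(n + ½), so ΔE = (2 − 0) ℏω = 2 × 8.42 = 16.84.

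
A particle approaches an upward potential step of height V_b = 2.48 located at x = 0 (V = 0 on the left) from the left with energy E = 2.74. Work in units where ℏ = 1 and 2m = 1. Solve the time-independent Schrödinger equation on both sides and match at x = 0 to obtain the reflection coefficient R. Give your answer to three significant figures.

On each side the TISE gives plane waves with k = √(2m(E − V))/ℏ: k₁ = √(2·½·2.74) = 1.655, k₂ = √(2·½·0.26) = 0.5099.
Continuity of ψ and ψ′ at the step yields the reflection amplitude r = (k₁ − k₂)/(k₁ + k₂) = 0.5290; thus R = |r|² = 0.2798, T = 0.7202.

R = 0.280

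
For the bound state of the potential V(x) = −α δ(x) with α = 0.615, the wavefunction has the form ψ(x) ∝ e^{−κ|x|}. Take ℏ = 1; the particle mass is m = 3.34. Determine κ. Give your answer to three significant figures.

Integrating the TISE across x = 0 gives the cusp condition ψ'(0⁺) − ψ'(0⁻) = −(2mα/ℏ²)ψ(0).
With ψ ∝ e^{−κ|x|} this yields −2κ = −2mα/ℏ², so κ = mα/ℏ² = 2.054.

κ = 2.05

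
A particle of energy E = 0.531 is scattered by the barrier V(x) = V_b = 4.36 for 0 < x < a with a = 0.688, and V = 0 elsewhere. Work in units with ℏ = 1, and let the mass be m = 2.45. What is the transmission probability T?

Since E < V_b the interior solution is evanescent with decay constant κ = √(2m(V_b − E))/ℏ = 4.332.
κa = 2.980, sinh(κa) = 9.819.
The exact tunnelling result is T⁻¹ = 1 + V_b² sinh²(κa) / [4E(V_b − E)] = 226.4, so T = 0.00442.

T = 0.00442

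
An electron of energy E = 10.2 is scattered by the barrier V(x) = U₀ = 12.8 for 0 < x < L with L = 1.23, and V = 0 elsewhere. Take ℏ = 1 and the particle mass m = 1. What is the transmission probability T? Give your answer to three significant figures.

T = 0.00946

E < U₀: inside the barrier ψ ∝ e^{±κx} with κ = √(2m(U₀ − E))/ℏ = 2.280.
κL = 2.805, sinh(κL) = 8.232.
Matching ψ, ψ′ at both faces gives T = [1 + U₀² sinh²(κL) / (4E(U₀ − E))]⁻¹ = 1/105.7 = 0.00946.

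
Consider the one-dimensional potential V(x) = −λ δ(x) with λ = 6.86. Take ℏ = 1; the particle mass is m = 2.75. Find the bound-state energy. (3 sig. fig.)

The bound state is ψ(x) = √κ e^{−κ|x|}. The derivative jump ψ'(0⁺) − ψ'(0⁻) = −(2mλ/ℏ²)ψ(0) fixes κ = mλ/ℏ² = 18.87.
Then E = −ℏ²κ²/(2m) = −mλ²/(2ℏ²) = -64.71.

E = -64.7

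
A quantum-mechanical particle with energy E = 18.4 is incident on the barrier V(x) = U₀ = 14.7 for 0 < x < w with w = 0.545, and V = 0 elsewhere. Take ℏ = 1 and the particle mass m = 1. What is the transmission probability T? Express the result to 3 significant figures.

T = 0.559

E > U₀: inside the barrier k₂ = √(2m(E − U₀))/ℏ = 2.720, k₂w = 1.483.
T = [1 + U₀² sin²(k₂w) / (4E(E − U₀))]⁻¹ = 1/1.787 = 0.559.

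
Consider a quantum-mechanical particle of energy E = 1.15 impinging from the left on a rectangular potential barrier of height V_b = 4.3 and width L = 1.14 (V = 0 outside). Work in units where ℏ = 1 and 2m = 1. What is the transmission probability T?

Since E < V_b the interior solution is evanescent with decay constant κ = √(2m(V_b − E))/ℏ = 1.775.
κL = 2.023, sinh(κL) = 3.716.
Matching ψ, ψ′ at both faces gives T = [1 + V_b² sinh²(κL) / (4E(V_b − E))]⁻¹ = 1/18.62 = 0.0537.

T = 0.0537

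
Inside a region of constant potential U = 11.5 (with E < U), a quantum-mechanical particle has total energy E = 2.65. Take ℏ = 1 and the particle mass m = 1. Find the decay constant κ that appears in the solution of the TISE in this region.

κ = 4.21

Since E < U the TISE in this region is ψ'' = κ²ψ with κ = √(2m(U − E))/ℏ.
κ = √(2 × 1 × 8.85) = 4.207.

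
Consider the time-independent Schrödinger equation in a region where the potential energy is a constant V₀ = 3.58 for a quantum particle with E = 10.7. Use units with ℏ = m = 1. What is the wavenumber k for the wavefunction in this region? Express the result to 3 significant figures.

With E > V₀ the solution is oscillatory, ψ ∝ e^{±ikx} with k = √(2m(E − V₀))/ℏ.
k = √(2 × 1 × 7.12) = 3.774.

k = 3.77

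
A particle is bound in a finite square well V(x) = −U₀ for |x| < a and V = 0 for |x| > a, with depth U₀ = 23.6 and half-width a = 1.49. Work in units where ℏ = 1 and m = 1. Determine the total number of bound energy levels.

N = 7

Define the well-strength parameter z₀ = (a/ℏ)√(2mU₀) = 1.49 × √(2·1·23.6) = 10.24.
The even/odd transcendental equations gain one root per π/2 in z₀, giving N = 1 + ⌊2z₀/π⌋ = 1 + ⌊6.517⌋ = 7.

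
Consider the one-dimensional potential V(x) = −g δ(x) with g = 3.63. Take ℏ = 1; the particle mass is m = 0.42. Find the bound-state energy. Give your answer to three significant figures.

E = -2.77

For x ≠ 0 the bound state is ψ ∝ e^{−κ|x|}; integrating the TISE across the delta gives the cusp condition 2κ = 2mg/ℏ², so κ = 1.525.
Then E = −ℏ²κ²/(2m) = −mg²/(2ℏ²) = -2.767.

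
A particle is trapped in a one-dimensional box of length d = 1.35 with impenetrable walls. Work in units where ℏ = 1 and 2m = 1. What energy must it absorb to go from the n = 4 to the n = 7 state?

ΔE = 179

E_n = n²π²ℏ²/(2md²), so ΔE = (7² − 4²) π²ℏ²/(2md²).
ΔE = 33 × π² / (2 × 0.5 × 1.35²) = 178.7.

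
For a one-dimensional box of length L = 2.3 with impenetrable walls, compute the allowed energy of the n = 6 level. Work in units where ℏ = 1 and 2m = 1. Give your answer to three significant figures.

The infinite-well eigenfunctions ψ_n = √(2/L) sin(nπx/L) vanish at both walls, giving E_n = n²π²ℏ²/(2mL²).
E_6 = 6² × π² / (2 × 0.5 × 2.3²) = 67.17.

E = 67.2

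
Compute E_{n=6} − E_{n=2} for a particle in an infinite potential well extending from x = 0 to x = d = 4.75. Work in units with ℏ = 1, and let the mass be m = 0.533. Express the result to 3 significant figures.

E_n = n²π²ℏ²/(2md²), so ΔE = (6² − 2²) π²ℏ²/(2md²).
ΔE = 32 × π² / (2 × 0.533 × 4.75²) = 13.13.

ΔE = 13.1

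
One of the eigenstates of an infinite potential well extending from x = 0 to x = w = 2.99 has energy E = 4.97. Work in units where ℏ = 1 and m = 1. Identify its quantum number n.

From E_n = n²π²ℏ²/(2mw²) invert to n = √(2mw²E)/(πℏ).
n = (2.99/π) × √(2 × 1 × 4.97) = 3.001 → n = 3.

n = 3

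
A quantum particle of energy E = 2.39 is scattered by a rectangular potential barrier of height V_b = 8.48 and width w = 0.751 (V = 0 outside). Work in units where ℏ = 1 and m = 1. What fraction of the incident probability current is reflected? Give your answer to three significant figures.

Since E < V_b the interior solution is evanescent with decay constant κ = √(2m(V_b − E))/ℏ = 3.490.
κw = 2.621, sinh(κw) = 6.838.
Matching ψ, ψ′ at both faces gives T = [1 + V_b² sinh²(κw) / (4E(V_b − E))]⁻¹ = 1/58.76 = 0.0170.
R = 1 − T = 0.983.

R = 0.983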